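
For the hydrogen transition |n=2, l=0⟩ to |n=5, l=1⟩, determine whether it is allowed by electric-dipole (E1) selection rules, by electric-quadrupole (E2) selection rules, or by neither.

Δl = 1 − 0 = +1; l_i + l_f = 1.
E1 (Δl = ±1): satisfied.
E2 (Δl = 0,±2, l_i+l_f ≥ 2): not satisfied.

E1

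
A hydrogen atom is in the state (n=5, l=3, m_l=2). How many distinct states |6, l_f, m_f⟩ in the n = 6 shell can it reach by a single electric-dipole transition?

E1 requires Δl = ±1, so l_f ∈ {2, 4}; with 0 ≤ l_f ≤ n_f−1 = 5, the allowed l_f values are {2, 4}.
For l_f = 2: m_f ∈ {m_i−1, m_i, m_i+1} ∩ [−2, 2] = {1, 2} → 2 states.
For l_f = 4: m_f ∈ {m_i−1, m_i, m_i+1} ∩ [−4, 4] = {1, 2, 3} → 3 states.
Total: 5.

5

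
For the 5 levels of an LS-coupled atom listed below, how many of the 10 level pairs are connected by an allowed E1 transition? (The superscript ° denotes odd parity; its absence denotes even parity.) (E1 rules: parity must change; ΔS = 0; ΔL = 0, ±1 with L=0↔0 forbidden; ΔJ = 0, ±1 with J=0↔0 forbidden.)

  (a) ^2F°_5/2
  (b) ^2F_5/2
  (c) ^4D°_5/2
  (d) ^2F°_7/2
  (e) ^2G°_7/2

(a)–(b): allowed.
(a)–(c): forbidden (parity, ΔS).
(a)–(d): forbidden (parity).
(a)–(e): forbidden (parity).
(b)–(c): forbidden (ΔS).
(b)–(d): allowed.
(b)–(e): allowed.
(c)–(d): forbidden (parity, ΔS).
(c)–(e): forbidden (parity, ΔS, ΔL).
(d)–(e): forbidden (parity).
Allowed pairs: 3 of 10.

3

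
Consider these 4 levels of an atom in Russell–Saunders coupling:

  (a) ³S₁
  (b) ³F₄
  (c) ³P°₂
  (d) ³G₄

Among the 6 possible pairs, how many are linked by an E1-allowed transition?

1

(a)–(b): forbidden (parity, ΔL, ΔJ).
(a)–(c): allowed.
(a)–(d): forbidden (parity, ΔL, ΔJ).
(b)–(c): forbidden (ΔL, ΔJ).
(b)–(d): forbidden (parity).
(c)–(d): forbidden (ΔL, ΔJ).
Allowed pairs: 1 of 6.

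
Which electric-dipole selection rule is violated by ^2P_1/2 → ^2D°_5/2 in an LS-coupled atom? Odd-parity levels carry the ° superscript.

Initial level: S=1/2, L=1, J=1/2, parity even. Final level: S=1/2, L=2, J=5/2, parity odd.
ΔS = 0: S: 1/2 → 1/2 — ok.
ΔJ = 0, ±1 (not J=0↔0): J: 1/2 → 5/2, ΔJ = +2 — fails.
ΔL = 0, ±1 (not L=0↔0): L: 1 → 2, ΔL = +1 — ok.
Parity must change: even → odd — ok.

the ΔJ = 0, ±1 rule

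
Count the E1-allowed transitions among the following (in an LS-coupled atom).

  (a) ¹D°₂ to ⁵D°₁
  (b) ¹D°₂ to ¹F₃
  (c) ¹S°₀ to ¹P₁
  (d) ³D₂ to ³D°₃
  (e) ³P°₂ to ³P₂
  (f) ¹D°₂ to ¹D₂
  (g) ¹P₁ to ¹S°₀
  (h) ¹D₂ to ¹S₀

6

(a) forbidden (parity, ΔS fail)
(b) allowed
(c) allowed
(d) allowed
(e) allowed
(f) allowed
(g) allowed
(h) forbidden (parity, ΔL, ΔJ fail)
Total allowed: 6 of 8.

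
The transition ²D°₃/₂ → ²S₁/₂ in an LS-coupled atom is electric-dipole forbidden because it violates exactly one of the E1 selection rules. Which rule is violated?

ΔL = 0, ±1 (not L=0↔0): L: 2 → 0, ΔL = -2 — violated.
ΔJ = 0, ±1 (not J=0↔0): J: 3/2 → 1/2, ΔJ = -1 — satisfied.
Parity must change: odd → even — satisfied.
ΔS = 0: S: 1/2 → 1/2 — satisfied.

the ΔL = 0, ±1 rule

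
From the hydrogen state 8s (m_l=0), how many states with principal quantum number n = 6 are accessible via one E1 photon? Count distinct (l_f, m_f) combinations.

E1 requires Δl = ±1, so l_f ∈ {-1, 1}; with 0 ≤ l_f ≤ n_f−1 = 5, the allowed l_f values are {1}.
For l_f = 1: m_f ∈ {m_i−1, m_i, m_i+1} ∩ [−1, 1] = {-1, 0, 1} → 3 states.
Total: 3.

3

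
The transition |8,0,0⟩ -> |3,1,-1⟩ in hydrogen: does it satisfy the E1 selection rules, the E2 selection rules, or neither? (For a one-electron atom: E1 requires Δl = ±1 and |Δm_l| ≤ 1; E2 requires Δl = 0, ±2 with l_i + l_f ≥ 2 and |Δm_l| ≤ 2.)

Δl = 1 − 0 = +1; l_i + l_f = 1.
Δm_l = -1.
E1 (Δl = ±1, |Δm_l| ≤ 1): satisfied.
E2 (Δl = 0,±2, l_i+l_f ≥ 2, |Δm_l| ≤ 2): not satisfied.

E1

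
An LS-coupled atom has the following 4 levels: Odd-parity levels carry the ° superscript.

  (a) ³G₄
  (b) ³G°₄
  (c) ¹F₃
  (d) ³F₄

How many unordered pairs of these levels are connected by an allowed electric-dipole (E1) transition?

(a)–(b): allowed.
(a)–(c): forbidden (parity, ΔS).
(a)–(d): forbidden (parity).
(b)–(c): forbidden (ΔS).
(b)–(d): allowed.
(c)–(d): forbidden (parity, ΔS).
Allowed pairs: 2 of 6.

2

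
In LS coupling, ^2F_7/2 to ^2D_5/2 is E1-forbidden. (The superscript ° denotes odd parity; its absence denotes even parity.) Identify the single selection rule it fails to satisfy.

parity

Parity must change: even → even — fails.
ΔS = 0: S: 1/2 → 1/2 — passes.
ΔL = 0, ±1 (not L=0↔0): L: 3 → 2, ΔL = -1 — passes.
ΔJ = 0, ±1 (not J=0↔0): J: 7/2 → 5/2, ΔJ = -1 — passes.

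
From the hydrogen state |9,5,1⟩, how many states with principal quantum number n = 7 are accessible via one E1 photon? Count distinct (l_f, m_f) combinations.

6

E1 requires Δl = ±1, so l_f ∈ {4, 6}; with 0 ≤ l_f ≤ n_f−1 = 6, the allowed l_f values are {4, 6}.
For l_f = 4: m_f ∈ {m_i−1, m_i, m_i+1} ∩ [−4, 4] = {0, 1, 2} → 3 states.
For l_f = 6: m_f ∈ {m_i−1, m_i, m_i+1} ∩ [−6, 6] = {0, 1, 2} → 3 states.
Total: 6.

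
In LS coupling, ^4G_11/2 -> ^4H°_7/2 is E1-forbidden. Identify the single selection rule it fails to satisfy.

the ΔJ = 0, ±1 rule

Initial level: S=3/2, L=4, J=11/2, parity even. Final level: S=3/2, L=5, J=7/2, parity odd.
Parity must change: even → odd — ok.
ΔS = 0: S: 3/2 → 3/2 — ok.
ΔL = 0, ±1 (not L=0↔0): L: 4 → 5, ΔL = +1 — ok.
ΔJ = 0, ±1 (not J=0↔0): J: 11/2 → 7/2, ΔJ = -2 — fails.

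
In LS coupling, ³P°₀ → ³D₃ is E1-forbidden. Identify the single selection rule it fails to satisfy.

the ΔJ = 0, ±1 rule

Parity must change: odd → even — passes.
ΔS = 0: S: 1 → 1 — passes.
ΔL = 0, ±1 (not L=0↔0): L: 1 → 2, ΔL = +1 — passes.
ΔJ = 0, ±1 (not J=0↔0): J: 0 → 3, ΔJ = +3 — fails.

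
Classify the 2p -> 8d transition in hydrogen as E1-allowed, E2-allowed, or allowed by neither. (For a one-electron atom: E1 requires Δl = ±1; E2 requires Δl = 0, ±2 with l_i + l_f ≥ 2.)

Δl = 2 − 1 = +1; l_i + l_f = 3.
E1 (Δl = ±1): satisfied.
E2 (Δl = 0,±2, l_i+l_f ≥ 2): not satisfied.

E1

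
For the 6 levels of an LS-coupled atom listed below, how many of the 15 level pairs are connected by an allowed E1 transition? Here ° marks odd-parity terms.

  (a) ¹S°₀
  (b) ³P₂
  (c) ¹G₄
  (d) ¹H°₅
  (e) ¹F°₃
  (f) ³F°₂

2

(a)–(b): forbidden (ΔS, ΔJ).
(a)–(c): forbidden (ΔL, ΔJ).
(a)–(d): forbidden (parity, ΔL, ΔJ).
(a)–(e): forbidden (parity, ΔL, ΔJ).
(a)–(f): forbidden (parity, ΔS, ΔL, ΔJ).
(b)–(c): forbidden (parity, ΔS, ΔL, ΔJ).
(b)–(d): forbidden (ΔS, ΔL, ΔJ).
(b)–(e): forbidden (ΔS, ΔL).
(b)–(f): forbidden (ΔL).
(c)–(d): allowed.
(c)–(e): allowed.
(c)–(f): forbidden (ΔS, ΔJ).
(d)–(e): forbidden (parity, ΔL, ΔJ).
(d)–(f): forbidden (parity, ΔS, ΔL, ΔJ).
(e)–(f): forbidden (parity, ΔS).
Allowed pairs: 2 of 15.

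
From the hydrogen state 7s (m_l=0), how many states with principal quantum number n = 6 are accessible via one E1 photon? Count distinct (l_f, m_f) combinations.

3

E1 requires Δl = ±1, so l_f ∈ {-1, 1}; with 0 ≤ l_f ≤ n_f−1 = 5, the allowed l_f values are {1}.
For l_f = 1: m_f ∈ {m_i−1, m_i, m_i+1} ∩ [−1, 1] = {-1, 0, 1} → 3 states.
Total: 3.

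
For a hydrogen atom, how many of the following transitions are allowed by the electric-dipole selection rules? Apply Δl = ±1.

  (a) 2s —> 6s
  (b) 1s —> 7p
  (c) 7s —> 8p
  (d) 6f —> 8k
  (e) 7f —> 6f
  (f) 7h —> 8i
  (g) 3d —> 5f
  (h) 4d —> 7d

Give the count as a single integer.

4

(a) forbidden — Δl = +0 (E1 requires Δl = ±1)
(b) allowed
(c) allowed
(d) forbidden — Δl = +4 (E1 requires Δl = ±1)
(e) forbidden — Δl = +0 (E1 requires Δl = ±1)
(f) allowed
(g) allowed
(h) forbidden — Δl = +0 (E1 requires Δl = ±1)
Total allowed: 4 of 8.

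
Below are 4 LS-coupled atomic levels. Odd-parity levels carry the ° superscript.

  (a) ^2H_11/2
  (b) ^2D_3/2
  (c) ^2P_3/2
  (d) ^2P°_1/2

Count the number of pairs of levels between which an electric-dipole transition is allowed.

(a)–(b): forbidden (parity, ΔL, ΔJ).
(a)–(c): forbidden (parity, ΔL, ΔJ).
(a)–(d): forbidden (ΔL, ΔJ).
(b)–(c): forbidden (parity).
(b)–(d): allowed.
(c)–(d): allowed.
Allowed pairs: 2 of 6.

2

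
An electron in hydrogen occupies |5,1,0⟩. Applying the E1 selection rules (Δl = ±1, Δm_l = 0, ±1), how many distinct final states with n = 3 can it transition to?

E1 requires Δl = ±1, so l_f ∈ {0, 2}; with 0 ≤ l_f ≤ n_f−1 = 2, the allowed l_f values are {0, 2}.
For l_f = 0: m_f ∈ {m_i−1, m_i, m_i+1} ∩ [−0, 0] = {0} → 1 state.
For l_f = 2: m_f ∈ {m_i−1, m_i, m_i+1} ∩ [−2, 2] = {-1, 0, 1} → 3 states.
Total: 4.

4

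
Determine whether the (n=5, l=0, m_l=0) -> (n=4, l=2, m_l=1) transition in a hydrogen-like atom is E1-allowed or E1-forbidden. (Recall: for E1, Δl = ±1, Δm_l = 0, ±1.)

forbidden

Initial l = 0, final l = 2, so Δl = +2. E1 requires Δl = ±1: fails.
m_l: 0 → 1 (Δm_l = +1). |Δm_l| ≤ 1 ok.
The transition is electric-dipole forbidden.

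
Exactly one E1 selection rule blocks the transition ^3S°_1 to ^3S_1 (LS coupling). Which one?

the L=0 ↔ L=0 exclusion

ΔS = 0: S: 1 → 1 — ok.
ΔL = 0, ±1 (not L=0↔0): L: 0 → 0, ΔL = +0 — fails.
ΔJ = 0, ±1 (not J=0↔0): J: 1 → 1, ΔJ = +0 — ok.
Parity must change: odd → even — ok.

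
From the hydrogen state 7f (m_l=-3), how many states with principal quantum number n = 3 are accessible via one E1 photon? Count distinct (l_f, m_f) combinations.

1

E1 requires Δl = ±1, so l_f ∈ {2, 4}; with 0 ≤ l_f ≤ n_f−1 = 2, the allowed l_f values are {2}.
For l_f = 2: m_f ∈ {m_i−1, m_i, m_i+1} ∩ [−2, 2] = {-2} → 1 state.
Total: 1.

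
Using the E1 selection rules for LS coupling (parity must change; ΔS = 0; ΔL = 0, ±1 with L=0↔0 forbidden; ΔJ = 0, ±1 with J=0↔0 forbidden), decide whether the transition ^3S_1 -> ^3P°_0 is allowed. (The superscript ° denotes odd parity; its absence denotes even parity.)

allowed

Initial level: S=1, L=0, J=1, parity even. Final level: S=1, L=1, J=0, parity odd.
ΔL = 0, ±1 (not L=0↔0): L: 0 → 1, ΔL = +1 — satisfied.
Parity must change: even → odd — satisfied.
ΔS = 0: S: 1 → 1 — satisfied.
ΔJ = 0, ±1 (not J=0↔0): J: 1 → 0, ΔJ = -1 — satisfied.
All four E1 rules are satisfied.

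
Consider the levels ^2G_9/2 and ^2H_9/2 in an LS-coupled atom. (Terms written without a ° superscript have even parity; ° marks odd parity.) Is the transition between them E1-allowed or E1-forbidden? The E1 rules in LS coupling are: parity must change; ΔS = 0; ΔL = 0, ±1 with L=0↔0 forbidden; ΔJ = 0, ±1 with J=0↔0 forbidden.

forbidden

Reading off the term symbols: S 1/2→1/2, L 4→5, J 9/2→9/2, parity even→even.
Parity must change: even → even — fails.
ΔS = 0: S: 1/2 → 1/2 — passes.
ΔL = 0, ±1 (not L=0↔0): L: 4 → 5, ΔL = +1 — passes.
ΔJ = 0, ±1 (not J=0↔0): J: 9/2 → 9/2, ΔJ = +0 — passes.
Rule(s) violated: parity.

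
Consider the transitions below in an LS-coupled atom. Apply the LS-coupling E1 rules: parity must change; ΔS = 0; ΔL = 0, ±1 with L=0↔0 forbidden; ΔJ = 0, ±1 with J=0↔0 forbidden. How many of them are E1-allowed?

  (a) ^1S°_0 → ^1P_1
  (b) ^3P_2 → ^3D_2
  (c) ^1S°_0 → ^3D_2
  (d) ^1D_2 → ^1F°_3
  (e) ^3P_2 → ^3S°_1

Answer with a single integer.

3

(a) allowed
(b) forbidden (parity fails)
(c) forbidden (ΔS, ΔL, ΔJ fail)
(d) allowed
(e) allowed
Total allowed: 3 of 5.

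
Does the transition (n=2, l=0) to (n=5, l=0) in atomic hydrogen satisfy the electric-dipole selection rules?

l: 0 → 0 (Δl = +0). Δl = ±1 ✗.
The transition is electric-dipole forbidden.

forbidden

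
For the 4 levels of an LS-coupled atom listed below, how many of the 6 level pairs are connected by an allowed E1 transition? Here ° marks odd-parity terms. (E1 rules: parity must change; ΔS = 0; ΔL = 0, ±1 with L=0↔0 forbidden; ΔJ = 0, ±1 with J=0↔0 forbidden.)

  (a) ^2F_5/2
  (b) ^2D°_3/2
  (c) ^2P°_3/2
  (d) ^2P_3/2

(a)–(b): allowed.
(a)–(c): forbidden (ΔL).
(a)–(d): forbidden (parity, ΔL).
(b)–(c): forbidden (parity).
(b)–(d): allowed.
(c)–(d): allowed.
Allowed pairs: 3 of 6.

3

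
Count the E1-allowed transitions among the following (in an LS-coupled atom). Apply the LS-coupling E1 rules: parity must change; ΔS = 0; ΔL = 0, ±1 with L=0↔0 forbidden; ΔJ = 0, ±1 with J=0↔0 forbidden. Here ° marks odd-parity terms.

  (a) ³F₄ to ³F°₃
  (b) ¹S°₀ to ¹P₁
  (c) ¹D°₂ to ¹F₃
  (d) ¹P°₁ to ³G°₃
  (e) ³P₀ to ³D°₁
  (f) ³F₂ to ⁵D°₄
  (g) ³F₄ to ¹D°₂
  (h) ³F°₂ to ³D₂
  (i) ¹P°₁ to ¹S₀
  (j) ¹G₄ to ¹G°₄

7

(a) allowed
(b) allowed
(c) allowed
(d) forbidden (parity, ΔS, ΔL, ΔJ fail)
(e) allowed
(f) forbidden (ΔS, ΔJ fail)
(g) forbidden (ΔS, ΔJ fail)
(h) allowed
(i) allowed
(j) allowed
Total allowed: 7 of 10.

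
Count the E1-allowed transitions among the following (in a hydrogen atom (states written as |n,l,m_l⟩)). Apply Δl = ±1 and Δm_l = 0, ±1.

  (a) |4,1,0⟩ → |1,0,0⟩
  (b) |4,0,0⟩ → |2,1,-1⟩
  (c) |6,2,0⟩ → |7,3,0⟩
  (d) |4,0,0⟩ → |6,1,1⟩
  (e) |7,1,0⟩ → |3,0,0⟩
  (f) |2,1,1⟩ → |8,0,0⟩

6

(a) allowed
(b) allowed
(c) allowed
(d) allowed
(e) allowed
(f) allowed
Total allowed: 6 of 6.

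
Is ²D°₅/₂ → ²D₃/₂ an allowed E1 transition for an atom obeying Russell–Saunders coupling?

ΔL = 0, ±1 (not L=0↔0): L: 2 → 2, ΔL = +0 — ✓.
Parity must change: odd → even — ✓.
ΔJ = 0, ±1 (not J=0↔0): J: 5/2 → 3/2, ΔJ = -1 — ✓.
ΔS = 0: S: 1/2 → 1/2 — ✓.
All four E1 rules are satisfied.

allowed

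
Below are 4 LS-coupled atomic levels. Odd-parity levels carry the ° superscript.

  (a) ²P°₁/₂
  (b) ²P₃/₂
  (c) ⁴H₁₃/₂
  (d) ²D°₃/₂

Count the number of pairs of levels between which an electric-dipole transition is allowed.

(a)–(b): allowed.
(a)–(c): forbidden (ΔS, ΔL, ΔJ).
(a)–(d): forbidden (parity).
(b)–(c): forbidden (parity, ΔS, ΔL, ΔJ).
(b)–(d): allowed.
(c)–(d): forbidden (ΔS, ΔL, ΔJ).
Allowed pairs: 2 of 6.

2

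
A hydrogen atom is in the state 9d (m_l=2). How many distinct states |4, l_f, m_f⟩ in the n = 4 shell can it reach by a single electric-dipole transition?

E1 requires Δl = ±1, so l_f ∈ {1, 3}; with 0 ≤ l_f ≤ n_f−1 = 3, the allowed l_f values are {1, 3}.
For l_f = 1: m_f ∈ {m_i−1, m_i, m_i+1} ∩ [−1, 1] = {1} → 1 state.
For l_f = 3: m_f ∈ {m_i−1, m_i, m_i+1} ∩ [−3, 3] = {1, 2, 3} → 3 states.
Total: 4.

4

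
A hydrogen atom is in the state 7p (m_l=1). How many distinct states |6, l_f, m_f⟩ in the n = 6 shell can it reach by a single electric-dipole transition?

E1 requires Δl = ±1, so l_f ∈ {0, 2}; with 0 ≤ l_f ≤ n_f−1 = 5, the allowed l_f values are {0, 2}.
For l_f = 0: m_f ∈ {m_i−1, m_i, m_i+1} ∩ [−0, 0] = {0} → 1 state.
For l_f = 2: m_f ∈ {m_i−1, m_i, m_i+1} ∩ [−2, 2] = {0, 1, 2} → 3 states.
Total: 4.

4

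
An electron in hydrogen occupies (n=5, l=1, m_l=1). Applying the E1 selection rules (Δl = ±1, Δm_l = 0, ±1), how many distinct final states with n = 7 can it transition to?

4

E1 requires Δl = ±1, so l_f ∈ {0, 2}; with 0 ≤ l_f ≤ n_f−1 = 6, the allowed l_f values are {0, 2}.
For l_f = 0: m_f ∈ {m_i−1, m_i, m_i+1} ∩ [−0, 0] = {0} → 1 state.
For l_f = 2: m_f ∈ {m_i−1, m_i, m_i+1} ∩ [−2, 2] = {0, 1, 2} → 3 states.
Total: 4.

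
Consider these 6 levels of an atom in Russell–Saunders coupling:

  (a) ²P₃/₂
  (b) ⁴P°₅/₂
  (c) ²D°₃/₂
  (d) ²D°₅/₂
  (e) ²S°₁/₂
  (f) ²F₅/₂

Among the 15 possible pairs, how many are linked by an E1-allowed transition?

(a)–(b): forbidden (ΔS).
(a)–(c): allowed.
(a)–(d): allowed.
(a)–(e): allowed.
(a)–(f): forbidden (parity, ΔL).
(b)–(c): forbidden (parity, ΔS).
(b)–(d): forbidden (parity, ΔS).
(b)–(e): forbidden (parity, ΔS, ΔJ).
(b)–(f): forbidden (ΔS, ΔL).
(c)–(d): forbidden (parity).
(c)–(e): forbidden (parity, ΔL).
(c)–(f): allowed.
(d)–(e): forbidden (parity, ΔL, ΔJ).
(d)–(f): allowed.
(e)–(f): forbidden (ΔL, ΔJ).
Allowed pairs: 5 of 15.

5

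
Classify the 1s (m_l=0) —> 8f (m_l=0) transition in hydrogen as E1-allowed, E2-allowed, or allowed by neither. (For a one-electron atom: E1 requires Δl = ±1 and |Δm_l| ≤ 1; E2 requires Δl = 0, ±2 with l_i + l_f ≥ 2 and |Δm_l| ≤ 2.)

Δl = 3 − 0 = +3; l_i + l_f = 3.
Δm_l = +0.
E1 (Δl = ±1, |Δm_l| ≤ 1): not satisfied.
E2 (Δl = 0,±2, l_i+l_f ≥ 2, |Δm_l| ≤ 2): not satisfied.

neither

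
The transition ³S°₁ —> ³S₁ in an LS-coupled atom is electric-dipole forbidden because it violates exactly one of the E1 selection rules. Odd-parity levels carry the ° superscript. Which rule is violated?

the L=0 ↔ L=0 exclusion

Parity must change: odd → even — satisfied.
ΔS = 0: S: 1 → 1 — satisfied.
ΔL = 0, ±1 (not L=0↔0): L: 0 → 0, ΔL = +0 — violated.
ΔJ = 0, ±1 (not J=0↔0): J: 1 → 1, ΔJ = +0 — satisfied.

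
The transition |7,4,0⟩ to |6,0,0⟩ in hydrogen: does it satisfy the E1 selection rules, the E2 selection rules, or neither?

neither

Δl = 0 − 4 = -4; l_i + l_f = 4.
Δm_l = +0.
E1 (Δl = ±1, |Δm_l| ≤ 1): not satisfied.
E2 (Δl = 0,±2, l_i+l_f ≥ 2, |Δm_l| ≤ 2): not satisfied.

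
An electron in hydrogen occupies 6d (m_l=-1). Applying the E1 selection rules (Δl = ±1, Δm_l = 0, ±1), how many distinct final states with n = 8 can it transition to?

E1 requires Δl = ±1, so l_f ∈ {1, 3}; with 0 ≤ l_f ≤ n_f−1 = 7, the allowed l_f values are {1, 3}.
For l_f = 1: m_f ∈ {m_i−1, m_i, m_i+1} ∩ [−1, 1] = {-1, 0} → 2 states.
For l_f = 3: m_f ∈ {m_i−1, m_i, m_i+1} ∩ [−3, 3] = {-2, -1, 0} → 3 states.
Total: 5.

5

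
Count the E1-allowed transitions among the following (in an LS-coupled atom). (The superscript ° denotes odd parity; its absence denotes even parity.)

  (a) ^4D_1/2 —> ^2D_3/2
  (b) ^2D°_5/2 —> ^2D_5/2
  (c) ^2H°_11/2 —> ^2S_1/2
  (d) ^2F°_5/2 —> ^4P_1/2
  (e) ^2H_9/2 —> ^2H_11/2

(a) forbidden (parity, ΔS fail)
(b) allowed
(c) forbidden (ΔL, ΔJ fail)
(d) forbidden (ΔS, ΔL, ΔJ fail)
(e) forbidden (parity fails)
Total allowed: 1 of 5.

1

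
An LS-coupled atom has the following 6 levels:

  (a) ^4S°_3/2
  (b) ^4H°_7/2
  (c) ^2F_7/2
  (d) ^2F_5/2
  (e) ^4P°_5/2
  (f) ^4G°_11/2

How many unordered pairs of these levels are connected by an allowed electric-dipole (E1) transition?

0

(a)–(b): forbidden (parity, ΔL, ΔJ).
(a)–(c): forbidden (ΔS, ΔL, ΔJ).
(a)–(d): forbidden (ΔS, ΔL).
(a)–(e): forbidden (parity).
(a)–(f): forbidden (parity, ΔL, ΔJ).
(b)–(c): forbidden (ΔS, ΔL).
(b)–(d): forbidden (ΔS, ΔL).
(b)–(e): forbidden (parity, ΔL).
(b)–(f): forbidden (parity, ΔJ).
(c)–(d): forbidden (parity).
(c)–(e): forbidden (ΔS, ΔL).
(c)–(f): forbidden (ΔS, ΔJ).
(d)–(e): forbidden (ΔS, ΔL).
(d)–(f): forbidden (ΔS, ΔJ).
(e)–(f): forbidden (parity, ΔL, ΔJ).
Allowed pairs: 0 of 15.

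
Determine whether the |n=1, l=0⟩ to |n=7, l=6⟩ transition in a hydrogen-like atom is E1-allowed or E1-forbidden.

forbidden

l: 0 → 6 (Δl = +6). Δl = ±1 ✗.
The transition is electric-dipole forbidden.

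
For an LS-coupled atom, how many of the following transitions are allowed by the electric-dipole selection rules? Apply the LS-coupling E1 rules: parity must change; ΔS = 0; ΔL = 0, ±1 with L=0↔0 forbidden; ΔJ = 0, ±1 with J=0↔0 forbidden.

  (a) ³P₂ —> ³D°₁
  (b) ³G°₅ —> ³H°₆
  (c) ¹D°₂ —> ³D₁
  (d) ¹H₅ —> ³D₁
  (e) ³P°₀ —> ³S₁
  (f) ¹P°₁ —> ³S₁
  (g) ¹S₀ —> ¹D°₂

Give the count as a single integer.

2

(a) allowed
(b) forbidden (parity fails)
(c) forbidden (ΔS fails)
(d) forbidden (parity, ΔS, ΔL, ΔJ fail)
(e) allowed
(f) forbidden (ΔS fails)
(g) forbidden (ΔL, ΔJ fail)
Total allowed: 2 of 7.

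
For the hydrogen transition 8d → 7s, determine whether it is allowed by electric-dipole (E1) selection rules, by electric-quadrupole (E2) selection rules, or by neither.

Δl = 0 − 2 = -2; l_i + l_f = 2.
E1 (Δl = ±1): not satisfied.
E2 (Δl = 0,±2, l_i+l_f ≥ 2): satisfied.

E2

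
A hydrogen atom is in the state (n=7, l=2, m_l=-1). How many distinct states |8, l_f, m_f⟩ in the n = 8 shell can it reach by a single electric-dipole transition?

E1 requires Δl = ±1, so l_f ∈ {1, 3}; with 0 ≤ l_f ≤ n_f−1 = 7, the allowed l_f values are {1, 3}.
For l_f = 1: m_f ∈ {m_i−1, m_i, m_i+1} ∩ [−1, 1] = {-1, 0} → 2 states.
For l_f = 3: m_f ∈ {m_i−1, m_i, m_i+1} ∩ [−3, 3] = {-2, -1, 0} → 3 states.
Total: 5.

5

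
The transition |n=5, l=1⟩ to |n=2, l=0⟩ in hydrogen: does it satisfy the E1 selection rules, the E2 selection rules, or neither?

Δl = 0 − 1 = -1; l_i + l_f = 1.
E1 (Δl = ±1): satisfied.
E2 (Δl = 0,±2, l_i+l_f ≥ 2): not satisfied.

E1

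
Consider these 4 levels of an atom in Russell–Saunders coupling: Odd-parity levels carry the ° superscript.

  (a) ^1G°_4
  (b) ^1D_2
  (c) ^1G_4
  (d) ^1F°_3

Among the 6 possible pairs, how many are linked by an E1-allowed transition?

3

(a)–(b): forbidden (ΔL, ΔJ).
(a)–(c): allowed.
(a)–(d): forbidden (parity).
(b)–(c): forbidden (parity, ΔL, ΔJ).
(b)–(d): allowed.
(c)–(d): allowed.
Allowed pairs: 3 of 6.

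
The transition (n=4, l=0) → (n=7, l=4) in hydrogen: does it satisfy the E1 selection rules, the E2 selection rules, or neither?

Δl = 4 − 0 = +4; l_i + l_f = 4.
E1 (Δl = ±1): not satisfied.
E2 (Δl = 0,±2, l_i+l_f ≥ 2): not satisfied.

neither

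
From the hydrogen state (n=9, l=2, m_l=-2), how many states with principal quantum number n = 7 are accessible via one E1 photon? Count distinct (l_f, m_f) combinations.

E1 requires Δl = ±1, so l_f ∈ {1, 3}; with 0 ≤ l_f ≤ n_f−1 = 6, the allowed l_f values are {1, 3}.
For l_f = 1: m_f ∈ {m_i−1, m_i, m_i+1} ∩ [−1, 1] = {-1} → 1 state.
For l_f = 3: m_f ∈ {m_i−1, m_i, m_i+1} ∩ [−3, 3] = {-3, -2, -1} → 3 states.
Total: 4.

4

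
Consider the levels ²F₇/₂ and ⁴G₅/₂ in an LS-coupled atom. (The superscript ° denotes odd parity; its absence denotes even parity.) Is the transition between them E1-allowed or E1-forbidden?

forbidden

Parity must change: even → even — fails.
ΔS = 0: S: 1/2 → 3/2 — fails.
ΔL = 0, ±1 (not L=0↔0): L: 3 → 4, ΔL = +1 — ok.
ΔJ = 0, ±1 (not J=0↔0): J: 7/2 → 5/2, ΔJ = -1 — ok.
Rule(s) violated: parity, ΔS.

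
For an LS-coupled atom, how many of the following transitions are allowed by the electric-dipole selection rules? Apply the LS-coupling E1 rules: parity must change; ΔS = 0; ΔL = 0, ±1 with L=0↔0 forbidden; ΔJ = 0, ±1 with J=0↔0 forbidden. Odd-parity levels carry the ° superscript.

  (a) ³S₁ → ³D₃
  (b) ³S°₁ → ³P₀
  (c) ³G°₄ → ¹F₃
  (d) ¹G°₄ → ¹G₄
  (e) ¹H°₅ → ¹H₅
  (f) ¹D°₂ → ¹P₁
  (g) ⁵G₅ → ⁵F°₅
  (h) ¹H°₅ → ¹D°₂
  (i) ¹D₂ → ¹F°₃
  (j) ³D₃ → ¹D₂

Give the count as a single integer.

(a) forbidden (parity, ΔL, ΔJ fail)
(b) allowed
(c) forbidden (ΔS fails)
(d) allowed
(e) allowed
(f) allowed
(g) allowed
(h) forbidden (parity, ΔL, ΔJ fail)
(i) allowed
(j) forbidden (parity, ΔS fail)
Total allowed: 6 of 10.

6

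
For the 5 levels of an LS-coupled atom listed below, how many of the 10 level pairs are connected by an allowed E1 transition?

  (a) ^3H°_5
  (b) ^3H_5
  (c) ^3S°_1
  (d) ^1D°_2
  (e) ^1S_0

(a)–(b): allowed.
(a)–(c): forbidden (parity, ΔL, ΔJ).
(a)–(d): forbidden (parity, ΔS, ΔL, ΔJ).
(a)–(e): forbidden (ΔS, ΔL, ΔJ).
(b)–(c): forbidden (ΔL, ΔJ).
(b)–(d): forbidden (ΔS, ΔL, ΔJ).
(b)–(e): forbidden (parity, ΔS, ΔL, ΔJ).
(c)–(d): forbidden (parity, ΔS, ΔL).
(c)–(e): forbidden (ΔS, ΔL).
(d)–(e): forbidden (ΔL, ΔJ).
Allowed pairs: 1 of 10.

1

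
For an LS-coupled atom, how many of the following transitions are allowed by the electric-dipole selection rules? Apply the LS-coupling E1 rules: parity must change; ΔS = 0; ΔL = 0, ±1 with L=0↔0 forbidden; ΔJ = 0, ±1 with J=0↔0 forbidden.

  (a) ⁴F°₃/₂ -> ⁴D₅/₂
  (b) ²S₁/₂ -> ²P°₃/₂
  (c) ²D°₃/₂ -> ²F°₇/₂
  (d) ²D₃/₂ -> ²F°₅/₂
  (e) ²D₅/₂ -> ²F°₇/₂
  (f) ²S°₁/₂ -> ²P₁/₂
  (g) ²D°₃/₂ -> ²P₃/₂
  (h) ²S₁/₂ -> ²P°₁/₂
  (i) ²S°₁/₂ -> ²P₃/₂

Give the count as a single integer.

8

(a) allowed
(b) allowed
(c) forbidden (parity, ΔJ fail)
(d) allowed
(e) allowed
(f) allowed
(g) allowed
(h) allowed
(i) allowed
Total allowed: 8 of 9.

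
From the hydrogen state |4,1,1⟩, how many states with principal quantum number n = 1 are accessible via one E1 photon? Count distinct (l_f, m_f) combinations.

E1 requires Δl = ±1, so l_f ∈ {0, 2}; with 0 ≤ l_f ≤ n_f−1 = 0, the allowed l_f values are {0}.
For l_f = 0: m_f ∈ {m_i−1, m_i, m_i+1} ∩ [−0, 0] = {0} → 1 state.
Total: 1.

1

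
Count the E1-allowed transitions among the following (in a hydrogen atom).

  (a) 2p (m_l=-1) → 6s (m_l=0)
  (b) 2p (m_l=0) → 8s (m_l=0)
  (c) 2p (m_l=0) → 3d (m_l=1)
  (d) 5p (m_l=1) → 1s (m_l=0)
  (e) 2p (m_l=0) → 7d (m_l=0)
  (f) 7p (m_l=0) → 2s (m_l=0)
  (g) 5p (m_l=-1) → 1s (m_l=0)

(a) allowed
(b) allowed
(c) allowed
(d) allowed
(e) allowed
(f) allowed
(g) allowed
Total allowed: 7 of 7.

7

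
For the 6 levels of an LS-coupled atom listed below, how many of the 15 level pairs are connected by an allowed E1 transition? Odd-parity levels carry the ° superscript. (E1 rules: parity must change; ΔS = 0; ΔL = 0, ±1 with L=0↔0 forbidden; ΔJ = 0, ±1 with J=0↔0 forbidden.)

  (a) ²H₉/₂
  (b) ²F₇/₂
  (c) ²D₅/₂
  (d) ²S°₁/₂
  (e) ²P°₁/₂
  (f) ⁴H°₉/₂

(a)–(b): forbidden (parity, ΔL).
(a)–(c): forbidden (parity, ΔL, ΔJ).
(a)–(d): forbidden (ΔL, ΔJ).
(a)–(e): forbidden (ΔL, ΔJ).
(a)–(f): forbidden (ΔS).
(b)–(c): forbidden (parity).
(b)–(d): forbidden (ΔL, ΔJ).
(b)–(e): forbidden (ΔL, ΔJ).
(b)–(f): forbidden (ΔS, ΔL).
(c)–(d): forbidden (ΔL, ΔJ).
(c)–(e): forbidden (ΔJ).
(c)–(f): forbidden (ΔS, ΔL, ΔJ).
(d)–(e): forbidden (parity).
(d)–(f): forbidden (parity, ΔS, ΔL, ΔJ).
(e)–(f): forbidden (parity, ΔS, ΔL, ΔJ).
Allowed pairs: 0 of 15.

0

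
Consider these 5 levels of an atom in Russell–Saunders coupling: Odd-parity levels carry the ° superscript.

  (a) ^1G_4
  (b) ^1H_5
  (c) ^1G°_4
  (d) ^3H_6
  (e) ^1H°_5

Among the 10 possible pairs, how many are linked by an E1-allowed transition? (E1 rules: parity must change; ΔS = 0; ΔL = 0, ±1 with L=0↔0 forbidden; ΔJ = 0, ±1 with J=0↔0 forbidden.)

4

(a)–(b): forbidden (parity).
(a)–(c): allowed.
(a)–(d): forbidden (parity, ΔS, ΔJ).
(a)–(e): allowed.
(b)–(c): allowed.
(b)–(d): forbidden (parity, ΔS).
(b)–(e): allowed.
(c)–(d): forbidden (ΔS, ΔJ).
(c)–(e): forbidden (parity).
(d)–(e): forbidden (ΔS).
Allowed pairs: 4 of 10.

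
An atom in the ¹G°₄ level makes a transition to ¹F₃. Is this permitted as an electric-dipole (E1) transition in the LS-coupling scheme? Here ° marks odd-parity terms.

ΔS = 0: S: 0 → 0 — passes.
ΔJ = 0, ±1 (not J=0↔0): J: 4 → 3, ΔJ = -1 — passes.
Parity must change: odd → even — passes.
ΔL = 0, ±1 (not L=0↔0): L: 4 → 3, ΔL = -1 — passes.
All four E1 rules are satisfied.

allowed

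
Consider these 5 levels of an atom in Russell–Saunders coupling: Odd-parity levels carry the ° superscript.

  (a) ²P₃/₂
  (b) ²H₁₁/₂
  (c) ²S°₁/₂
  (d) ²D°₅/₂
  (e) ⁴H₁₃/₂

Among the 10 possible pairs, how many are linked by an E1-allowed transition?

(a)–(b): forbidden (parity, ΔL, ΔJ).
(a)–(c): allowed.
(a)–(d): allowed.
(a)–(e): forbidden (parity, ΔS, ΔL, ΔJ).
(b)–(c): forbidden (ΔL, ΔJ).
(b)–(d): forbidden (ΔL, ΔJ).
(b)–(e): forbidden (parity, ΔS).
(c)–(d): forbidden (parity, ΔL, ΔJ).
(c)–(e): forbidden (ΔS, ΔL, ΔJ).
(d)–(e): forbidden (ΔS, ΔL, ΔJ).
Allowed pairs: 2 of 10.

2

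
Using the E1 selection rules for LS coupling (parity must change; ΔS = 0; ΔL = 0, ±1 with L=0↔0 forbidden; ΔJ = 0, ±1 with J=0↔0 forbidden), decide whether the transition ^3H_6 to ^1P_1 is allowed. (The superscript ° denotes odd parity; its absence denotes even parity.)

forbidden

Parity must change: even → even — fails.
ΔL = 0, ±1 (not L=0↔0): L: 5 → 1, ΔL = -4 — fails.
ΔS = 0: S: 1 → 0 — fails.
ΔJ = 0, ±1 (not J=0↔0): J: 6 → 1, ΔJ = -5 — fails.
Rule(s) violated: parity, ΔS, ΔL, ΔJ.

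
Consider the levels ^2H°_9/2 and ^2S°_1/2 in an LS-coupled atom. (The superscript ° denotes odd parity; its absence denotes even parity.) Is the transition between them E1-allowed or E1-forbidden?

Parity must change: odd → odd — violated.
ΔS = 0: S: 1/2 → 1/2 — satisfied.
ΔL = 0, ±1 (not L=0↔0): L: 5 → 0, ΔL = -5 — violated.
ΔJ = 0, ±1 (not J=0↔0): J: 9/2 → 1/2, ΔJ = -4 — violated.
Rule(s) violated: parity, ΔL, ΔJ.

forbidden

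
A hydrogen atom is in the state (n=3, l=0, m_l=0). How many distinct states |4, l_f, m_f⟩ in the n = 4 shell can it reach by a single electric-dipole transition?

E1 requires Δl = ±1, so l_f ∈ {-1, 1}; with 0 ≤ l_f ≤ n_f−1 = 3, the allowed l_f values are {1}.
For l_f = 1: m_f ∈ {m_i−1, m_i, m_i+1} ∩ [−1, 1] = {-1, 0, 1} → 3 states.
Total: 3.

3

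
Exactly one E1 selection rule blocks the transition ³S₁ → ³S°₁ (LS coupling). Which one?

Parity must change: even → odd — ok.
ΔS = 0: S: 1 → 1 — ok.
ΔL = 0, ±1 (not L=0↔0): L: 0 → 0, ΔL = +0 — fails.
ΔJ = 0, ±1 (not J=0↔0): J: 1 → 1, ΔJ = +0 — ok.

the L=0 ↔ L=0 exclusion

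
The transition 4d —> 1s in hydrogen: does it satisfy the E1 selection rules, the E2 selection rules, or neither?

E2

Δl = 0 − 2 = -2; l_i + l_f = 2.
E1 (Δl = ±1): not satisfied.
E2 (Δl = 0,±2, l_i+l_f ≥ 2): satisfied.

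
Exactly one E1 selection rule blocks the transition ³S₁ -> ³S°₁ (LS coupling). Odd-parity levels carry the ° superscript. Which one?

the L=0 ↔ L=0 exclusion

ΔS = 0: S: 1 → 1 — ✓.
ΔJ = 0, ±1 (not J=0↔0): J: 1 → 1, ΔJ = +0 — ✓.
Parity must change: even → odd — ✓.
ΔL = 0, ±1 (not L=0↔0): L: 0 → 0, ΔL = +0 — ✗.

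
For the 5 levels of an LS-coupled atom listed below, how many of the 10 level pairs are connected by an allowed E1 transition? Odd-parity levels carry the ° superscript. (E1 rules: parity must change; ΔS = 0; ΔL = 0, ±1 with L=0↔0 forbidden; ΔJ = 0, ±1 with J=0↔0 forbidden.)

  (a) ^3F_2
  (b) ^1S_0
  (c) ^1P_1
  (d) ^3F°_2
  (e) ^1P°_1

(a)–(b): forbidden (parity, ΔS, ΔL, ΔJ).
(a)–(c): forbidden (parity, ΔS, ΔL).
(a)–(d): allowed.
(a)–(e): forbidden (ΔS, ΔL).
(b)–(c): forbidden (parity).
(b)–(d): forbidden (ΔS, ΔL, ΔJ).
(b)–(e): allowed.
(c)–(d): forbidden (ΔS, ΔL).
(c)–(e): allowed.
(d)–(e): forbidden (parity, ΔS, ΔL).
Allowed pairs: 3 of 10.

3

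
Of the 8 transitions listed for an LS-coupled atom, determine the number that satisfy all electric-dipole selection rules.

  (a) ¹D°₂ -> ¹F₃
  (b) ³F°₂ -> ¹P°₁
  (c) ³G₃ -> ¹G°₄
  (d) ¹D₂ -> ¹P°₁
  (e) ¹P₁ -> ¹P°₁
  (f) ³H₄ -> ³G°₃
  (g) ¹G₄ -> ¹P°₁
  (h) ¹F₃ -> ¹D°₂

(a) allowed
(b) forbidden (parity, ΔS, ΔL fail)
(c) forbidden (ΔS fails)
(d) allowed
(e) allowed
(f) allowed
(g) forbidden (ΔL, ΔJ fail)
(h) allowed
Total allowed: 5 of 8.

5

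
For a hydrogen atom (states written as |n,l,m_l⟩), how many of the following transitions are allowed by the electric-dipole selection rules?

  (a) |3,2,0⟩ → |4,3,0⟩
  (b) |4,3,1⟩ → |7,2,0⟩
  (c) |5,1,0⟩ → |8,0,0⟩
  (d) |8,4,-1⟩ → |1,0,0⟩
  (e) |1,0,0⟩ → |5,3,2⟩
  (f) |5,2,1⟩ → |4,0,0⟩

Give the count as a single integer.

(a) allowed
(b) allowed
(c) allowed
(d) forbidden — Δl = -4 (E1 requires Δl = ±1)
(e) forbidden — Δl = +3 (E1 requires Δl = ±1); Δm_l = +2 (E1 requires Δm_l = 0, ±1)
(f) forbidden — Δl = -2 (E1 requires Δl = ±1)
Total allowed: 3 of 6.

3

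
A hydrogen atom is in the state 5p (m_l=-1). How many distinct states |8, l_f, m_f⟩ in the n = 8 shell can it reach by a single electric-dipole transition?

E1 requires Δl = ±1, so l_f ∈ {0, 2}; with 0 ≤ l_f ≤ n_f−1 = 7, the allowed l_f values are {0, 2}.
For l_f = 0: m_f ∈ {m_i−1, m_i, m_i+1} ∩ [−0, 0] = {0} → 1 state.
For l_f = 2: m_f ∈ {m_i−1, m_i, m_i+1} ∩ [−2, 2] = {-2, -1, 0} → 3 states.
Total: 4.

4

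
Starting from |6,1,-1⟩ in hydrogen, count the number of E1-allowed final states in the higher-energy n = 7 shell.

E1 requires Δl = ±1, so l_f ∈ {0, 2}; with 0 ≤ l_f ≤ n_f−1 = 6, the allowed l_f values are {0, 2}.
For l_f = 0: m_f ∈ {m_i−1, m_i, m_i+1} ∩ [−0, 0] = {0} → 1 state.
For l_f = 2: m_f ∈ {m_i−1, m_i, m_i+1} ∩ [−2, 2] = {-2, -1, 0} → 3 states.
Total: 4.

4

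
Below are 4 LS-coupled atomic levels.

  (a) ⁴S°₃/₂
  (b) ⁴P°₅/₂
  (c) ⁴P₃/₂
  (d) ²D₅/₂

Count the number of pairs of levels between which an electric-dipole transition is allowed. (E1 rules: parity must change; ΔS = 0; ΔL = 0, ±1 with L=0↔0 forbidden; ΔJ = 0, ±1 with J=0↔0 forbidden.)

(a)–(b): forbidden (parity).
(a)–(c): allowed.
(a)–(d): forbidden (ΔS, ΔL).
(b)–(c): allowed.
(b)–(d): forbidden (ΔS).
(c)–(d): forbidden (parity, ΔS).
Allowed pairs: 2 of 6.

2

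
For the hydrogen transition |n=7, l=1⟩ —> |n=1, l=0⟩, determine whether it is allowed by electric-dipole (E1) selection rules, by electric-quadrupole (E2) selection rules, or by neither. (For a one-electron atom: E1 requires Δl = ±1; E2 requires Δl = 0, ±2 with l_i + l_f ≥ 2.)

E1

Δl = 0 − 1 = -1; l_i + l_f = 1.
E1 (Δl = ±1): satisfied.
E2 (Δl = 0,±2, l_i+l_f ≥ 2): not satisfied.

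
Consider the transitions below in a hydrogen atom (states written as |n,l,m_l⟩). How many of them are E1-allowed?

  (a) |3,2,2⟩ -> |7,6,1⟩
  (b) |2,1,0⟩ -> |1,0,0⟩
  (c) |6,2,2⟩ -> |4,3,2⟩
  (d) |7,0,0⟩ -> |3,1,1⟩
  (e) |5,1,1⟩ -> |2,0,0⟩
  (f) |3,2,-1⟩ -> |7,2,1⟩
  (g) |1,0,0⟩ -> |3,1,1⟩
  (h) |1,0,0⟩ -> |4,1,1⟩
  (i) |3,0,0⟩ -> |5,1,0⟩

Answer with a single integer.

7

(a) forbidden — Δl = +4 (E1 requires Δl = ±1)
(b) allowed
(c) allowed
(d) allowed
(e) allowed
(f) forbidden — Δl = +0 (E1 requires Δl = ±1); Δm_l = +2 (E1 requires Δm_l = 0, ±1)
(g) allowed
(h) allowed
(i) allowed
Total allowed: 7 of 9.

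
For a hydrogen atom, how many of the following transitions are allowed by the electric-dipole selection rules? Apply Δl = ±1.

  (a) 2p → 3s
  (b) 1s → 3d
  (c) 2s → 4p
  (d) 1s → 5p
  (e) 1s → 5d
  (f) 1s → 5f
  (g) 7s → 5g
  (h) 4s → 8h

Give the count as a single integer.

3

(a) allowed
(b) forbidden — Δl = +2 (E1 requires Δl = ±1)
(c) allowed
(d) allowed
(e) forbidden — Δl = +2 (E1 requires Δl = ±1)
(f) forbidden — Δl = +3 (E1 requires Δl = ±1)
(g) forbidden — Δl = +4 (E1 requires Δl = ±1)
(h) forbidden — Δl = +5 (E1 requires Δl = ±1)
Total allowed: 3 of 8.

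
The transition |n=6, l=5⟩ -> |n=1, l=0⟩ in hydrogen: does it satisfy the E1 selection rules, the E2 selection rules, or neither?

neither

Δl = 0 − 5 = -5; l_i + l_f = 5.
E1 (Δl = ±1): not satisfied.
E2 (Δl = 0,±2, l_i+l_f ≥ 2): not satisfied.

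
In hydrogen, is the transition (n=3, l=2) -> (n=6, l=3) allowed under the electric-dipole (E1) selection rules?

Initial l = 2, final l = 3, so Δl = +1. E1 requires Δl = ±1: passes.
All E1 selection rules are satisfied.

allowed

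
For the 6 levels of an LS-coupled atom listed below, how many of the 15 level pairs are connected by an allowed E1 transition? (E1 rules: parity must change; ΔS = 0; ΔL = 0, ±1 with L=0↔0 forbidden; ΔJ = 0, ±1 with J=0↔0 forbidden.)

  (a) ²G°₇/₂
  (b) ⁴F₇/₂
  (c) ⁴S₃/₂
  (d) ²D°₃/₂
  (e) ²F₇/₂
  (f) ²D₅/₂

2

(a)–(b): forbidden (ΔS).
(a)–(c): forbidden (ΔS, ΔL, ΔJ).
(a)–(d): forbidden (parity, ΔL, ΔJ).
(a)–(e): allowed.
(a)–(f): forbidden (ΔL).
(b)–(c): forbidden (parity, ΔL, ΔJ).
(b)–(d): forbidden (ΔS, ΔJ).
(b)–(e): forbidden (parity, ΔS).
(b)–(f): forbidden (parity, ΔS).
(c)–(d): forbidden (ΔS, ΔL).
(c)–(e): forbidden (parity, ΔS, ΔL, ΔJ).
(c)–(f): forbidden (parity, ΔS, ΔL).
(d)–(e): forbidden (ΔJ).
(d)–(f): allowed.
(e)–(f): forbidden (parity).
Allowed pairs: 2 of 15.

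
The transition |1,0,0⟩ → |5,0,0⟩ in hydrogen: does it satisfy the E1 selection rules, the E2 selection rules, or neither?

Δl = 0 − 0 = +0; l_i + l_f = 0.
Δm_l = +0.
E1 (Δl = ±1, |Δm_l| ≤ 1): not satisfied.
E2 (Δl = 0,±2, l_i+l_f ≥ 2, |Δm_l| ≤ 2): not satisfied.

neither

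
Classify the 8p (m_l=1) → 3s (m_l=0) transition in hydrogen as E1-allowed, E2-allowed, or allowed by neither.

Δl = 0 − 1 = -1; l_i + l_f = 1.
Δm_l = -1.
E1 (Δl = ±1, |Δm_l| ≤ 1): satisfied.
E2 (Δl = 0,±2, l_i+l_f ≥ 2, |Δm_l| ≤ 2): not satisfied.

E1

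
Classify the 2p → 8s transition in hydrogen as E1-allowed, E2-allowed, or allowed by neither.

Δl = 0 − 1 = -1; l_i + l_f = 1.
E1 (Δl = ±1): satisfied.
E2 (Δl = 0,±2, l_i+l_f ≥ 2): not satisfied.

E1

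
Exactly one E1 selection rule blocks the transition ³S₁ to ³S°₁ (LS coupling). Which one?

ΔL = 0, ±1 (not L=0↔0): L: 0 → 0, ΔL = +0 — fails.
Parity must change: even → odd — passes.
ΔJ = 0, ±1 (not J=0↔0): J: 1 → 1, ΔJ = +0 — passes.
ΔS = 0: S: 1 → 1 — passes.

the L=0 ↔ L=0 exclusion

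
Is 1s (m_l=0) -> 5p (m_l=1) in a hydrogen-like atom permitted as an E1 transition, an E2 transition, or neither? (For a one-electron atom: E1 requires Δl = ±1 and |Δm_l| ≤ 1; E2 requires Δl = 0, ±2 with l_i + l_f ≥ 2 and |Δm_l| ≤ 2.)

E1

Δl = 1 − 0 = +1; l_i + l_f = 1.
Δm_l = +1.
E1 (Δl = ±1, |Δm_l| ≤ 1): satisfied.
E2 (Δl = 0,±2, l_i+l_f ≥ 2, |Δm_l| ≤ 2): not satisfied.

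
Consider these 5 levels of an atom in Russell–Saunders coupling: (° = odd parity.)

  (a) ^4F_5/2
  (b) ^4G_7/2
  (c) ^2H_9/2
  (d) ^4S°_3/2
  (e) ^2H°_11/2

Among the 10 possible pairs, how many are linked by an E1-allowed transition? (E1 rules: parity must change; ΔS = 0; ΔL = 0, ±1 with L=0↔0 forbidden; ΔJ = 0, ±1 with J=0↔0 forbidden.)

1

(a)–(b): forbidden (parity).
(a)–(c): forbidden (parity, ΔS, ΔL, ΔJ).
(a)–(d): forbidden (ΔL).
(a)–(e): forbidden (ΔS, ΔL, ΔJ).
(b)–(c): forbidden (parity, ΔS).
(b)–(d): forbidden (ΔL, ΔJ).
(b)–(e): forbidden (ΔS, ΔJ).
(c)–(d): forbidden (ΔS, ΔL, ΔJ).
(c)–(e): allowed.
(d)–(e): forbidden (parity, ΔS, ΔL, ΔJ).
Allowed pairs: 1 of 10.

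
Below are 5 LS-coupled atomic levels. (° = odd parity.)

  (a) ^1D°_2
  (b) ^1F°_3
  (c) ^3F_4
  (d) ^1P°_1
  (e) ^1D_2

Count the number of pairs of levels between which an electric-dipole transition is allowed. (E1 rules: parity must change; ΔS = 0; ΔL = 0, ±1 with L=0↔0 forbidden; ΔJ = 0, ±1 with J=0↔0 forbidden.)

3

(a)–(b): forbidden (parity).
(a)–(c): forbidden (ΔS, ΔJ).
(a)–(d): forbidden (parity).
(a)–(e): allowed.
(b)–(c): forbidden (ΔS).
(b)–(d): forbidden (parity, ΔL, ΔJ).
(b)–(e): allowed.
(c)–(d): forbidden (ΔS, ΔL, ΔJ).
(c)–(e): forbidden (parity, ΔS, ΔJ).
(d)–(e): allowed.
Allowed pairs: 3 of 10.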